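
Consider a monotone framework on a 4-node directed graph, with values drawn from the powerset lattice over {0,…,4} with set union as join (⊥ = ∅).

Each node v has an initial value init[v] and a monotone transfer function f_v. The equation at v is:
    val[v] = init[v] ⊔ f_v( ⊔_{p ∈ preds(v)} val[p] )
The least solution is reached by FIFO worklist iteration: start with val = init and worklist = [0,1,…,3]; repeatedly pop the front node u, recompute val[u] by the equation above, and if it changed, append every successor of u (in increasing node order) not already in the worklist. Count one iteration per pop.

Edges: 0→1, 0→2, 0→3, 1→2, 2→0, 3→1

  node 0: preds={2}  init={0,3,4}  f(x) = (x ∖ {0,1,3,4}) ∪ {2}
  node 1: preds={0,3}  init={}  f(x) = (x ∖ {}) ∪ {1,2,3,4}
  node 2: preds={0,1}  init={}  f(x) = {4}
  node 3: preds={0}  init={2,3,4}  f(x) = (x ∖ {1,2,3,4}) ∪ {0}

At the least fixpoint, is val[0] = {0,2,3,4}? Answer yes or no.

yes

Trace (6 dequeues):
  [1] u=0 | in {} | out {0,2,3,4} | prev {0,3,4} | push {}
  [2] u=1 | in {0,2,3,4} | out {0,1,2,3,4} | prev {} | push {}
  [3] u=2 | in {0,1,2,3,4} | out {4} | prev {} | push {0}
  [4] u=3 | in {0,2,3,4} | out {0,2,3,4} | prev {2,3,4} | push {1}
  [5] u=0 | in {4} | out {0,2,3,4} | ==
  [6] u=1 | in {0,2,3,4} | out {0,1,2,3,4} | ==

Converged values:
  [0] {0,2,3,4}
  [1] {0,1,2,3,4}
  [2] {4}
  [3] {0,2,3,4}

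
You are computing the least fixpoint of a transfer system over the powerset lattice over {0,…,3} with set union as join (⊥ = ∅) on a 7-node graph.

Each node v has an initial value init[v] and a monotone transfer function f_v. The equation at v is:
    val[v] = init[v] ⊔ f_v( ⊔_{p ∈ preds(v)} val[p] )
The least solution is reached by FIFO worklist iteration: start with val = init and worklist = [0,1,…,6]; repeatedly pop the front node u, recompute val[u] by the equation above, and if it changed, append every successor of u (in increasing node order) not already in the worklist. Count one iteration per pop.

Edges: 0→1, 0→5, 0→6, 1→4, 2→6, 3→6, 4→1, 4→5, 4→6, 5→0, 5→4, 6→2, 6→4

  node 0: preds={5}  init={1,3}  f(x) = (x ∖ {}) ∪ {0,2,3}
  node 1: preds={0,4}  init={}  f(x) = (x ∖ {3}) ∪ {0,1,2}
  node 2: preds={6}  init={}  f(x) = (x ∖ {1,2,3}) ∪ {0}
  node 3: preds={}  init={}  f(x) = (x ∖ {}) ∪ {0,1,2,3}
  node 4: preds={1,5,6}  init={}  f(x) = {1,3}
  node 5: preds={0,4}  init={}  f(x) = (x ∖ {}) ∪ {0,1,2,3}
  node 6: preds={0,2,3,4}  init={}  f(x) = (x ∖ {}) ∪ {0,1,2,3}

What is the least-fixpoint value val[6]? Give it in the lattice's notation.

Worklist (11 pops):
  #1 pop 0: in={} → {0,1,2,3} (was {1,3}); enqueue []
  #2 pop 1: in={0,1,2,3} → {0,1,2} (was {}); enqueue []
  #3 pop 2: in={} → {0} (was {}); enqueue []
  #4 pop 3: in={} → {0,1,2,3} (was {}); enqueue []
  #5 pop 4: in={0,1,2} → {1,3} (was {}); enqueue [1]
  #6 pop 5: in={0,1,2,3} → {0,1,2,3} (was {}); enqueue [0,4]
  #7 pop 6: in={0,1,2,3} → {0,1,2,3} (was {}); enqueue [2]
  #8 pop 1: in={0,1,2,3} → {0,1,2} (no change)
  #9 pop 0: in={0,1,2,3} → {0,1,2,3} (no change)
  #10 pop 4: in={0,1,2,3} → {1,3} (no change)
  #11 pop 2: in={0,1,2,3} → {0} (no change)

Fixpoint:
  val[0] = {0,1,2,3}
  val[1] = {0,1,2}
  val[2] = {0}
  val[3] = {0,1,2,3}
  val[4] = {1,3}
  val[5] = {0,1,2,3}
  val[6] = {0,1,2,3}

{0,1,2,3}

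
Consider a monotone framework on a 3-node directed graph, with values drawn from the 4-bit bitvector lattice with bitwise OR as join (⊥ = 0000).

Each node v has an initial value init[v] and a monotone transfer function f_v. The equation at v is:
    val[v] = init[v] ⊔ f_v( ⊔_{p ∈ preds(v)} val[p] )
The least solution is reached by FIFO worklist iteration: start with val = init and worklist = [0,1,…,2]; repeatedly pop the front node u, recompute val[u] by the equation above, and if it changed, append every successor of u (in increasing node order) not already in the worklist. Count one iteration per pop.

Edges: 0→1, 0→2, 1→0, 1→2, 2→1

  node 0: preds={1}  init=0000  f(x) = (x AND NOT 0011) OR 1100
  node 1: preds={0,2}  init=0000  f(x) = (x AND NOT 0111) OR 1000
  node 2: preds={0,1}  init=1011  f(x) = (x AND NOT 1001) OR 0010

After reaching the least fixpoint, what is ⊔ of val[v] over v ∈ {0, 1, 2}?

1111

Worklist (5 pops):
  #1 pop 0: in=0000 → 1100 (was 0000); enqueue []
  #2 pop 1: in=1111 → 1000 (was 0000); enqueue [0]
  #3 pop 2: in=1100 → 1111 (was 1011); enqueue [1]
  #4 pop 0: in=1000 → 1100 (no change)
  #5 pop 1: in=1111 → 1000 (no change)

Fixpoint:
  val[0] = 1100
  val[1] = 1000
  val[2] = 1111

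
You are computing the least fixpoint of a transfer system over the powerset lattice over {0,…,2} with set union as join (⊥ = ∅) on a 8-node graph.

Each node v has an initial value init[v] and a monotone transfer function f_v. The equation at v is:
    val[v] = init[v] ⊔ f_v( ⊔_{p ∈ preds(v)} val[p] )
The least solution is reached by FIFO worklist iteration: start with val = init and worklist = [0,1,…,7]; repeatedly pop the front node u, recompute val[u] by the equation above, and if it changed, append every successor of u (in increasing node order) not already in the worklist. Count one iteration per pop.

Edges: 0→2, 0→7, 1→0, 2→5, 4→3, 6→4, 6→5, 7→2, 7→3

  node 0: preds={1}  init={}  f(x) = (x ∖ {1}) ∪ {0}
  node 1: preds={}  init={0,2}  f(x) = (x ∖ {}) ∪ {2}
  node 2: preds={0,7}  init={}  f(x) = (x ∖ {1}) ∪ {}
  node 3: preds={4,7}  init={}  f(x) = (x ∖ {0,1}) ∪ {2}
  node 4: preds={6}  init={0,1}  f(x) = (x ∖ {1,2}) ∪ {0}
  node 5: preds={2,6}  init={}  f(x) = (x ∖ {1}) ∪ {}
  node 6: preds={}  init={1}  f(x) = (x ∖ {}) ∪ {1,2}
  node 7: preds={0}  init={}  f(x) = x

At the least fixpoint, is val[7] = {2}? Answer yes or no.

Worklist (12 pops):
  #1 pop 0: in={0,2} → {0,2} (was {}); enqueue []
  #2 pop 1: in={} → {0,2} (no change)
  #3 pop 2: in={0,2} → {0,2} (was {}); enqueue []
  #4 pop 3: in={0,1} → {2} (was {}); enqueue []
  #5 pop 4: in={1} → {0,1} (no change)
  #6 pop 5: in={0,1,2} → {0,2} (was {}); enqueue []
  #7 pop 6: in={} → {1,2} (was {1}); enqueue [4,5]
  #8 pop 7: in={0,2} → {0,2} (was {}); enqueue [2,3]
  #9 pop 4: in={1,2} → {0,1} (no change)
  #10 pop 5: in={0,1,2} → {0,2} (no change)
  #11 pop 2: in={0,2} → {0,2} (no change)
  #12 pop 3: in={0,1,2} → {2} (no change)

Fixpoint:
  val[0] = {0,2}
  val[1] = {0,2}
  val[2] = {0,2}
  val[3] = {2}
  val[4] = {0,1}
  val[5] = {0,2}
  val[6] = {1,2}
  val[7] = {0,2}

no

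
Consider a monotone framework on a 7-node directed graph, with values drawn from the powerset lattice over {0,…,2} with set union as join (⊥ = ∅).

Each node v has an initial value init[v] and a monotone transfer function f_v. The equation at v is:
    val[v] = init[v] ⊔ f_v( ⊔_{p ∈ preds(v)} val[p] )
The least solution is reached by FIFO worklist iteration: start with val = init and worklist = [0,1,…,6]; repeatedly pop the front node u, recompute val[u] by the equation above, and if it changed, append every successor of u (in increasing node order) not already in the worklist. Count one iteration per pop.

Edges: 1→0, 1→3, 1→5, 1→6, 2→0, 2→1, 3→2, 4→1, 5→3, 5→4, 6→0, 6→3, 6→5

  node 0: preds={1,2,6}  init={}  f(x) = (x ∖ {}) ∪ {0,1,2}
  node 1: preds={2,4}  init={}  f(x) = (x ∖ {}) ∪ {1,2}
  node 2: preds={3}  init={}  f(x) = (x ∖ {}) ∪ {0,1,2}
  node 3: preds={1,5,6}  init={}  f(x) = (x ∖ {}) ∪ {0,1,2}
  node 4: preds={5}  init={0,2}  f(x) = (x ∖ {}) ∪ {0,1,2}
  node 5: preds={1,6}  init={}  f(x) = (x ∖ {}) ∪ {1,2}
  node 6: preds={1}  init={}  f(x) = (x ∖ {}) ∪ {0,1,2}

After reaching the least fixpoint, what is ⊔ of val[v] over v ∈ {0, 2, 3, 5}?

{0,1,2}

Worklist (13 pops):
  #1 pop 0: in={} → {0,1,2} (was {}); enqueue []
  #2 pop 1: in={0,2} → {0,1,2} (was {}); enqueue [0]
  #3 pop 2: in={} → {0,1,2} (was {}); enqueue [1]
  #4 pop 3: in={0,1,2} → {0,1,2} (was {}); enqueue [2]
  #5 pop 4: in={} → {0,1,2} (was {0,2}); enqueue []
  #6 pop 5: in={0,1,2} → {0,1,2} (was {}); enqueue [3,4]
  #7 pop 6: in={0,1,2} → {0,1,2} (was {}); enqueue [5]
  #8 pop 0: in={0,1,2} → {0,1,2} (no change)
  #9 pop 1: in={0,1,2} → {0,1,2} (no change)
  #10 pop 2: in={0,1,2} → {0,1,2} (no change)
  #11 pop 3: in={0,1,2} → {0,1,2} (no change)
  #12 pop 4: in={0,1,2} → {0,1,2} (no change)
  #13 pop 5: in={0,1,2} → {0,1,2} (no change)

Fixpoint:
  val[0] = {0,1,2}
  val[1] = {0,1,2}
  val[2] = {0,1,2}
  val[3] = {0,1,2}
  val[4] = {0,1,2}
  val[5] = {0,1,2}
  val[6] = {0,1,2}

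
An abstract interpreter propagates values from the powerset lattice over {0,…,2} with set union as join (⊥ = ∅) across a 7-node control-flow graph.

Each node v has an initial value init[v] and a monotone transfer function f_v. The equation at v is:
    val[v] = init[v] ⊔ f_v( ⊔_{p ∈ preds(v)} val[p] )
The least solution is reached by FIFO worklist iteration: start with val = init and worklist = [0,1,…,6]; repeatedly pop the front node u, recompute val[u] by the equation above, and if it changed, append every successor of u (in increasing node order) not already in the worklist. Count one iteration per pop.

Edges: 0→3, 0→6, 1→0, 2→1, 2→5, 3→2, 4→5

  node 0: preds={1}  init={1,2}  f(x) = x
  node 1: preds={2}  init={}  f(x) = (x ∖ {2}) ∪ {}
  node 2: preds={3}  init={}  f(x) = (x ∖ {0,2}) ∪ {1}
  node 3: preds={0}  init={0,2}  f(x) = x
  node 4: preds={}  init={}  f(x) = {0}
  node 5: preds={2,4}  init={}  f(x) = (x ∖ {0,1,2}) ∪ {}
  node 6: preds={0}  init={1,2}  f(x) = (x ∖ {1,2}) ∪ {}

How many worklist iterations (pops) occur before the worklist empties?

10

Iteration log — 10 steps:
  step 1. node 0  ⊔preds={}  new={1,2}  stable
  step 2. node 1  ⊔preds={}  new={}  stable
  step 3. node 2  ⊔preds={0,2}  new={1}  old={}  +wl: 1
  step 4. node 3  ⊔preds={1,2}  new={0,1,2}  old={0,2}  +wl: 2
  step 5. node 4  ⊔preds={}  new={0}  old={}  +wl: 
  step 6. node 5  ⊔preds={0,1}  new={}  stable
  step 7. node 6  ⊔preds={1,2}  new={1,2}  stable
  step 8. node 1  ⊔preds={1}  new={1}  old={}  +wl: 0
  step 9. node 2  ⊔preds={0,1,2}  new={1}  stable
  step 10. node 0  ⊔preds={1}  new={1,2}  stable

Least fixpoint reached:
  node 0: {1,2}
  node 1: {1}
  node 2: {1}
  node 3: {0,1,2}
  node 4: {0}
  node 5: {}
  node 6: {1,2}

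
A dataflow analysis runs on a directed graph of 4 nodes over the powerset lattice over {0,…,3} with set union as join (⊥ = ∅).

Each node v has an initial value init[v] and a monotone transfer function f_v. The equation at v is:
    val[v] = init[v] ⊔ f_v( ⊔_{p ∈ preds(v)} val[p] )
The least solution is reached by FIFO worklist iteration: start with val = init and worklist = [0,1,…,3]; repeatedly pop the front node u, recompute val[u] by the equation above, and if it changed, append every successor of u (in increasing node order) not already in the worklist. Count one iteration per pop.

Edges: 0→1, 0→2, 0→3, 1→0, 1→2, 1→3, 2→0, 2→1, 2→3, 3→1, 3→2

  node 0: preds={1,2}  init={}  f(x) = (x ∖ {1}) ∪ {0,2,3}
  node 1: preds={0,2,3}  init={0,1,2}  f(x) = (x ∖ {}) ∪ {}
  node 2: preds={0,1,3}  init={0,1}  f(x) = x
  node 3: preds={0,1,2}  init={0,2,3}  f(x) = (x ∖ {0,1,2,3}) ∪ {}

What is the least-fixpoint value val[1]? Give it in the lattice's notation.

Worklist (6 pops):
  #1 pop 0: in={0,1,2} → {0,2,3} (was {}); enqueue []
  #2 pop 1: in={0,1,2,3} → {0,1,2,3} (was {0,1,2}); enqueue [0]
  #3 pop 2: in={0,1,2,3} → {0,1,2,3} (was {0,1}); enqueue [1]
  #4 pop 3: in={0,1,2,3} → {0,2,3} (no change)
  #5 pop 0: in={0,1,2,3} → {0,2,3} (no change)
  #6 pop 1: in={0,1,2,3} → {0,1,2,3} (no change)

Fixpoint:
  val[0] = {0,2,3}
  val[1] = {0,1,2,3}
  val[2] = {0,1,2,3}
  val[3] = {0,2,3}

{0,1,2,3}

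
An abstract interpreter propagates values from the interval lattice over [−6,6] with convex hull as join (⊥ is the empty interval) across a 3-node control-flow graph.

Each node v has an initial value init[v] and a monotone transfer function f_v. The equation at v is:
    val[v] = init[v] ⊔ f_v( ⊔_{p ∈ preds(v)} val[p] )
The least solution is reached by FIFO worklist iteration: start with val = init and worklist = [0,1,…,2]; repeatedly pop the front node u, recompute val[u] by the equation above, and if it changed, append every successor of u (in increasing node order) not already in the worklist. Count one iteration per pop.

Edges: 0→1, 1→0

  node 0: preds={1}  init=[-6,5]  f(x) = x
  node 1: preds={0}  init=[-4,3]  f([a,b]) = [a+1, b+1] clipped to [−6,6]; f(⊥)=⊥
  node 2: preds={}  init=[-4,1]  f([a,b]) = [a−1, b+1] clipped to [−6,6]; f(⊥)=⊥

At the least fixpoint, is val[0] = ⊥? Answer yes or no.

no

Iteration log — 5 steps:
  step 1. node 0  ⊔preds=[-4,3]  new=[-6,5]  stable
  step 2. node 1  ⊔preds=[-6,5]  new=[-5,6]  old=[-4,3]  +wl: 0
  step 3. node 2  ⊔preds=⊥  new=[-4,1]  stable
  step 4. node 0  ⊔preds=[-5,6]  new=[-6,6]  old=[-6,5]  +wl: 1
  step 5. node 1  ⊔preds=[-6,6]  new=[-5,6]  stable

Least fixpoint reached:
  node 0: [-6,6]
  node 1: [-5,6]
  node 2: [-4,1]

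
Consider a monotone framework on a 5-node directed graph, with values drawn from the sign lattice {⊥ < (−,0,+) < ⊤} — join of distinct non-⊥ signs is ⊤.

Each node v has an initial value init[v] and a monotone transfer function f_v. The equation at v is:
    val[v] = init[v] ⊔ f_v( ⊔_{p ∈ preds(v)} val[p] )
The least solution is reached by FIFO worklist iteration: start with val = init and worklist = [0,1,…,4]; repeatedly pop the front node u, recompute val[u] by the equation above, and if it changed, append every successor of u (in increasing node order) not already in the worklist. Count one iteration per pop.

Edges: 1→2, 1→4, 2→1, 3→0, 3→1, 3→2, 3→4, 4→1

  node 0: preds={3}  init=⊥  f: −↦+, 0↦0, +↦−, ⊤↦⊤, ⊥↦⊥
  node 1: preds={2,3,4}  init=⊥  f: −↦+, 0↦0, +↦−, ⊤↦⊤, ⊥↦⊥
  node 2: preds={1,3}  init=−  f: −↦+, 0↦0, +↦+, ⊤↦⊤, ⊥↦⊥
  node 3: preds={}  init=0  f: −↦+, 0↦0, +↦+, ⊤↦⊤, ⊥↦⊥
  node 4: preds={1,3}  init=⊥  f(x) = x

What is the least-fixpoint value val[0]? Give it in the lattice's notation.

Worklist (6 pops):
  #1 pop 0: in=0 → 0 (was ⊥); enqueue []
  #2 pop 1: in=⊤ → ⊤ (was ⊥); enqueue []
  #3 pop 2: in=⊤ → ⊤ (was −); enqueue [1]
  #4 pop 3: in=⊥ → 0 (no change)
  #5 pop 4: in=⊤ → ⊤ (was ⊥); enqueue []
  #6 pop 1: in=⊤ → ⊤ (no change)

Fixpoint:
  val[0] = 0
  val[1] = ⊤
  val[2] = ⊤
  val[3] = 0
  val[4] = ⊤

0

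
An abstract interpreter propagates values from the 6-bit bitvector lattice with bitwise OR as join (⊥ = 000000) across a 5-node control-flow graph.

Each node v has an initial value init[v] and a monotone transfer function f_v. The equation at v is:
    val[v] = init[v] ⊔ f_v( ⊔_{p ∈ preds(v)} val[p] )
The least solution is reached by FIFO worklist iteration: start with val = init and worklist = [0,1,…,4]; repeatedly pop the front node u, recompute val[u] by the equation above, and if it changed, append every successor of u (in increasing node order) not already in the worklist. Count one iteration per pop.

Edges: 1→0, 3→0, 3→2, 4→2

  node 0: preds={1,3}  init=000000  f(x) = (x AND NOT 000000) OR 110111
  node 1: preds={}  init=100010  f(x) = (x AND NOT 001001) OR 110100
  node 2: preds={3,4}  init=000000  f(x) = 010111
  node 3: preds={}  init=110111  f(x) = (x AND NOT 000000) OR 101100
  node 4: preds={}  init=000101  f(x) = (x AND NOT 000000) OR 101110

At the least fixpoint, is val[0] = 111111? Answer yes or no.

Iteration log — 7 steps:
  step 1. node 0  ⊔preds=110111  new=110111  old=000000  +wl: 
  step 2. node 1  ⊔preds=000000  new=110110  old=100010  +wl: 0
  step 3. node 2  ⊔preds=110111  new=010111  old=000000  +wl: 
  step 4. node 3  ⊔preds=000000  new=111111  old=110111  +wl: 2
  step 5. node 4  ⊔preds=000000  new=101111  old=000101  +wl: 
  step 6. node 0  ⊔preds=111111  new=111111  old=110111  +wl: 
  step 7. node 2  ⊔preds=111111  new=010111  stable

Least fixpoint reached:
  node 0: 111111
  node 1: 110110
  node 2: 010111
  node 3: 111111
  node 4: 101111

yes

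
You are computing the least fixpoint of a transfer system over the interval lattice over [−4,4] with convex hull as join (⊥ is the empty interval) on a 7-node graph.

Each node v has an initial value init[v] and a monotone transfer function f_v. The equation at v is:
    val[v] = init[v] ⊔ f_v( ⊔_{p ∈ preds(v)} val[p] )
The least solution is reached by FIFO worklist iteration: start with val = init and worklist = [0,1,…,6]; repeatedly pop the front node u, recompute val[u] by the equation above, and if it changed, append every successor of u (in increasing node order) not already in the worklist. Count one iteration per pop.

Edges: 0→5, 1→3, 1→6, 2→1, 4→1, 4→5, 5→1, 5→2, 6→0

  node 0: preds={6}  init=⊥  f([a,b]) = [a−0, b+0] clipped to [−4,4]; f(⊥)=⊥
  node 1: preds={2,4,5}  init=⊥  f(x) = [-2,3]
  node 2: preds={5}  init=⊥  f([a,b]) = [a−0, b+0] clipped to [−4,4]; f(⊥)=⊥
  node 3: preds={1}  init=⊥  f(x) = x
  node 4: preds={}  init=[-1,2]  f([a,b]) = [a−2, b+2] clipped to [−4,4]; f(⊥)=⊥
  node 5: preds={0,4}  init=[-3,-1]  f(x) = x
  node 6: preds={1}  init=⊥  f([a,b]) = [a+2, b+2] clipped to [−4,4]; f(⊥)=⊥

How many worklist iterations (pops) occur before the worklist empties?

Trace (15 dequeues):
  [1] u=0 | in ⊥ | out ⊥ | ==
  [2] u=1 | in [-3,2] | out [-2,3] | prev ⊥ | push {}
  [3] u=2 | in [-3,-1] | out [-3,-1] | prev ⊥ | push {1}
  [4] u=3 | in [-2,3] | out [-2,3] | prev ⊥ | push {}
  [5] u=4 | in ⊥ | out [-1,2] | ==
  [6] u=5 | in [-1,2] | out [-3,2] | prev [-3,-1] | push {2}
  [7] u=6 | in [-2,3] | out [0,4] | prev ⊥ | push {0}
  [8] u=1 | in [-3,2] | out [-2,3] | ==
  [9] u=2 | in [-3,2] | out [-3,2] | prev [-3,-1] | push {1}
  [10] u=0 | in [0,4] | out [0,4] | prev ⊥ | push {5}
  [11] u=1 | in [-3,2] | out [-2,3] | ==
  [12] u=5 | in [-1,4] | out [-3,4] | prev [-3,2] | push {1,2}
  [13] u=1 | in [-3,4] | out [-2,3] | ==
  [14] u=2 | in [-3,4] | out [-3,4] | prev [-3,2] | push {1}
  [15] u=1 | in [-3,4] | out [-2,3] | ==

Converged values:
  [0] [0,4]
  [1] [-2,3]
  [2] [-3,4]
  [3] [-2,3]
  [4] [-1,2]
  [5] [-3,4]
  [6] [0,4]

15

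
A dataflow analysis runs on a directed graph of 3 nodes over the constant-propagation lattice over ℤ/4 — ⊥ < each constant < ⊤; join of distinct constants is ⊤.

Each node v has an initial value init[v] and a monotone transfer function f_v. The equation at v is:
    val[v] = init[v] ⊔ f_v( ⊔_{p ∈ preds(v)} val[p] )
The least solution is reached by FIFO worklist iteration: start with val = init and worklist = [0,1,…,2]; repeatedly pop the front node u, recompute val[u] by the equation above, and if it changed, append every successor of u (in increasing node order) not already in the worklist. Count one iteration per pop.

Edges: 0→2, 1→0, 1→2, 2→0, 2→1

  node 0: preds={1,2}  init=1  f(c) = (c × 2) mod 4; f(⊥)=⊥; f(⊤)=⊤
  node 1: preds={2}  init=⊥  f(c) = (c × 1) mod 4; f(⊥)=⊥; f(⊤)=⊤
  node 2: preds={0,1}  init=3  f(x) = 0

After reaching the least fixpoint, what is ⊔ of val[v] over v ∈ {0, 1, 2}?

⊤

Trace (7 dequeues):
  [1] u=0 | in 3 | out ⊤ | prev 1 | push {}
  [2] u=1 | in 3 | out 3 | prev ⊥ | push {0}
  [3] u=2 | in ⊤ | out ⊤ | prev 3 | push {1}
  [4] u=0 | in ⊤ | out ⊤ | ==
  [5] u=1 | in ⊤ | out ⊤ | prev 3 | push {0,2}
  [6] u=0 | in ⊤ | out ⊤ | ==
  [7] u=2 | in ⊤ | out ⊤ | ==

Converged values:
  [0] ⊤
  [1] ⊤
  [2] ⊤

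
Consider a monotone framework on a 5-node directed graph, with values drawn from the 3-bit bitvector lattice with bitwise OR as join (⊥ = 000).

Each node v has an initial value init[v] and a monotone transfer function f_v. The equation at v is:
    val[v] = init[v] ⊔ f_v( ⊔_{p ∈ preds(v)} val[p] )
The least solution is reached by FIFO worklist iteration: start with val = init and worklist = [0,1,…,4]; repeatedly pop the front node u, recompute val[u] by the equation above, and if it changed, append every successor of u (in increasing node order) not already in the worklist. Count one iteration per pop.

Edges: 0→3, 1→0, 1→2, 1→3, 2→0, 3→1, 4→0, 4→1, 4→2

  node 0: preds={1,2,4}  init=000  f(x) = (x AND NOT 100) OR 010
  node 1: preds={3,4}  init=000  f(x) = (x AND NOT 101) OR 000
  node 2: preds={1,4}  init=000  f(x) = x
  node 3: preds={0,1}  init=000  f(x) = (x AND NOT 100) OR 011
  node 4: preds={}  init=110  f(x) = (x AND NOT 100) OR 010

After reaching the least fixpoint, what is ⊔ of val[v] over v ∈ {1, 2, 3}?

111

Worklist (7 pops):
  #1 pop 0: in=110 → 010 (was 000); enqueue []
  #2 pop 1: in=110 → 010 (was 000); enqueue [0]
  #3 pop 2: in=110 → 110 (was 000); enqueue []
  #4 pop 3: in=010 → 011 (was 000); enqueue [1]
  #5 pop 4: in=000 → 110 (no change)
  #6 pop 0: in=110 → 010 (no change)
  #7 pop 1: in=111 → 010 (no change)

Fixpoint:
  val[0] = 010
  val[1] = 010
  val[2] = 110
  val[3] = 011
  val[4] = 110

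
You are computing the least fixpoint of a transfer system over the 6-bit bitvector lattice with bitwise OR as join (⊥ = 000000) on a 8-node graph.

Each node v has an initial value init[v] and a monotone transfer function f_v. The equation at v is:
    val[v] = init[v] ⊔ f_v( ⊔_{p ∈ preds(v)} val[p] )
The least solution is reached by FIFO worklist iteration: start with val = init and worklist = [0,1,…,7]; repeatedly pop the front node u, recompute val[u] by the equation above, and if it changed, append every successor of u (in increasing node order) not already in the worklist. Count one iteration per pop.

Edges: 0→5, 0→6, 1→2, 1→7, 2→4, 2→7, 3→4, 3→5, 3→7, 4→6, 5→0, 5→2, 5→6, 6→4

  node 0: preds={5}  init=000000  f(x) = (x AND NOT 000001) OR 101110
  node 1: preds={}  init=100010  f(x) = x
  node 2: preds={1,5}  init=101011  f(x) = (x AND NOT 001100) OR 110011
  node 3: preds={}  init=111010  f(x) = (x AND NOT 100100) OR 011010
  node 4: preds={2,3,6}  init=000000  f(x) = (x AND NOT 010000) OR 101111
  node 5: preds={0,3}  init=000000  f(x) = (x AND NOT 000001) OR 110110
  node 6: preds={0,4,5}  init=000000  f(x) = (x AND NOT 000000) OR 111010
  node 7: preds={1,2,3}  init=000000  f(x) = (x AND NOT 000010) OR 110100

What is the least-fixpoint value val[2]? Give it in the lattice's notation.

111011

Trace (13 dequeues):
  [1] u=0 | in 000000 | out 101110 | prev 000000 | push {}
  [2] u=1 | in 000000 | out 100010 | ==
  [3] u=2 | in 100010 | out 111011 | prev 101011 | push {}
  [4] u=3 | in 000000 | out 111010 | ==
  [5] u=4 | in 111011 | out 101111 | prev 000000 | push {}
  [6] u=5 | in 111110 | out 111110 | prev 000000 | push {0,2}
  [7] u=6 | in 111111 | out 111111 | prev 000000 | push {4}
  [8] u=7 | in 111011 | out 111101 | prev 000000 | push {}
  [9] u=0 | in 111110 | out 111110 | prev 101110 | push {5,6}
  [10] u=2 | in 111110 | out 111011 | ==
  [11] u=4 | in 111111 | out 101111 | ==
  [12] u=5 | in 111110 | out 111110 | ==
  [13] u=6 | in 111111 | out 111111 | ==

Converged values:
  [0] 111110
  [1] 100010
  [2] 111011
  [3] 111010
  [4] 101111
  [5] 111110
  [6] 111111
  [7] 111101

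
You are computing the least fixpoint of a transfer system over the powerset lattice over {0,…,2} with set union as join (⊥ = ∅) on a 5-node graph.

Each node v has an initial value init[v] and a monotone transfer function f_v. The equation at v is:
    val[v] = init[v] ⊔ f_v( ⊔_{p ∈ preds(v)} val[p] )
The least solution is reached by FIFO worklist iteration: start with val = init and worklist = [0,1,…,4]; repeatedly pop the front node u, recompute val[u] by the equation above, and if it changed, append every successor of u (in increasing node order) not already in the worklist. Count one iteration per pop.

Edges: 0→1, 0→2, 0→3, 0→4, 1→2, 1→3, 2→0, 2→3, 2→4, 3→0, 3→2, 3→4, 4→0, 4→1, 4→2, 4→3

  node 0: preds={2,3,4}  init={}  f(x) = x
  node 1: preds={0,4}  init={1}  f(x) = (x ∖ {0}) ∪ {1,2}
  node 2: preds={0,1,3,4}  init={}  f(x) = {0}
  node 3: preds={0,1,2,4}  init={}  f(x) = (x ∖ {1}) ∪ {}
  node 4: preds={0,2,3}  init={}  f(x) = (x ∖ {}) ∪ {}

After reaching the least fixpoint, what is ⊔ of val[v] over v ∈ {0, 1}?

{0,1,2}

Trace (10 dequeues):
  [1] u=0 | in {} | out {} | ==
  [2] u=1 | in {} | out {1,2} | prev {1} | push {}
  [3] u=2 | in {1,2} | out {0} | prev {} | push {0}
  [4] u=3 | in {0,1,2} | out {0,2} | prev {} | push {2}
  [5] u=4 | in {0,2} | out {0,2} | prev {} | push {1,3}
  [6] u=0 | in {0,2} | out {0,2} | prev {} | push {4}
  [7] u=2 | in {0,1,2} | out {0} | ==
  [8] u=1 | in {0,2} | out {1,2} | ==
  [9] u=3 | in {0,1,2} | out {0,2} | ==
  [10] u=4 | in {0,2} | out {0,2} | ==

Converged values:
  [0] {0,2}
  [1] {1,2}
  [2] {0}
  [3] {0,2}
  [4] {0,2}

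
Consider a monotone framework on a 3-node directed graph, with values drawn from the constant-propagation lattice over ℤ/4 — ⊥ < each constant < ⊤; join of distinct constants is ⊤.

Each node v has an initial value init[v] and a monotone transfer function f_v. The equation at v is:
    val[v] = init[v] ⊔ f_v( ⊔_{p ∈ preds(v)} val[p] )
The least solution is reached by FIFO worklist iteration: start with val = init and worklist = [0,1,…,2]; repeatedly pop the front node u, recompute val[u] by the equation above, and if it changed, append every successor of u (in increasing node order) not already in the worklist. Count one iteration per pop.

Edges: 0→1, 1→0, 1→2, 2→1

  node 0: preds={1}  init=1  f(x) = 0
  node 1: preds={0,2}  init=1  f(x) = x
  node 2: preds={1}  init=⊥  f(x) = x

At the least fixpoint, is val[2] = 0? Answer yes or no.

Worklist (5 pops):
  #1 pop 0: in=1 → ⊤ (was 1); enqueue []
  #2 pop 1: in=⊤ → ⊤ (was 1); enqueue [0]
  #3 pop 2: in=⊤ → ⊤ (was ⊥); enqueue [1]
  #4 pop 0: in=⊤ → ⊤ (no change)
  #5 pop 1: in=⊤ → ⊤ (no change)

Fixpoint:
  val[0] = ⊤
  val[1] = ⊤
  val[2] = ⊤

no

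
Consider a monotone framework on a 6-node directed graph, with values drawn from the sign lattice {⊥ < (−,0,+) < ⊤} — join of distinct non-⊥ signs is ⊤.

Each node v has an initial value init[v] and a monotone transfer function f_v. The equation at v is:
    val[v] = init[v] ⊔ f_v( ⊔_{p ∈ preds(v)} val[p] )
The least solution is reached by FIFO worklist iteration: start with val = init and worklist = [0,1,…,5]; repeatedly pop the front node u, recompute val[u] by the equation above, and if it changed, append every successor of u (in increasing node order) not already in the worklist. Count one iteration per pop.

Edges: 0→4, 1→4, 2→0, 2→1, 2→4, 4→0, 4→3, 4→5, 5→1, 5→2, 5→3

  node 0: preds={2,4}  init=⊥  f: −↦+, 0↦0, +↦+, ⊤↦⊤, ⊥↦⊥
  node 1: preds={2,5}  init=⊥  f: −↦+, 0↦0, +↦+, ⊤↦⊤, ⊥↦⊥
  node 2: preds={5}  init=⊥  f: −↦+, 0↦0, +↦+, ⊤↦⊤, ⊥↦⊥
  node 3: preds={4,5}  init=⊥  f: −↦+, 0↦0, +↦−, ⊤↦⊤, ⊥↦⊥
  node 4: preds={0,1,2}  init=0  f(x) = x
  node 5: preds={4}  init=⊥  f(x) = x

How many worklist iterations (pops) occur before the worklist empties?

12

Trace (12 dequeues):
  [1] u=0 | in 0 | out 0 | prev ⊥ | push {}
  [2] u=1 | in ⊥ | out ⊥ | ==
  [3] u=2 | in ⊥ | out ⊥ | ==
  [4] u=3 | in 0 | out 0 | prev ⊥ | push {}
  [5] u=4 | in 0 | out 0 | ==
  [6] u=5 | in 0 | out 0 | prev ⊥ | push {1,2,3}
  [7] u=1 | in 0 | out 0 | prev ⊥ | push {4}
  [8] u=2 | in 0 | out 0 | prev ⊥ | push {0,1}
  [9] u=3 | in 0 | out 0 | ==
  [10] u=4 | in 0 | out 0 | ==
  [11] u=0 | in 0 | out 0 | ==
  [12] u=1 | in 0 | out 0 | ==

Converged values:
  [0] 0
  [1] 0
  [2] 0
  [3] 0
  [4] 0
  [5] 0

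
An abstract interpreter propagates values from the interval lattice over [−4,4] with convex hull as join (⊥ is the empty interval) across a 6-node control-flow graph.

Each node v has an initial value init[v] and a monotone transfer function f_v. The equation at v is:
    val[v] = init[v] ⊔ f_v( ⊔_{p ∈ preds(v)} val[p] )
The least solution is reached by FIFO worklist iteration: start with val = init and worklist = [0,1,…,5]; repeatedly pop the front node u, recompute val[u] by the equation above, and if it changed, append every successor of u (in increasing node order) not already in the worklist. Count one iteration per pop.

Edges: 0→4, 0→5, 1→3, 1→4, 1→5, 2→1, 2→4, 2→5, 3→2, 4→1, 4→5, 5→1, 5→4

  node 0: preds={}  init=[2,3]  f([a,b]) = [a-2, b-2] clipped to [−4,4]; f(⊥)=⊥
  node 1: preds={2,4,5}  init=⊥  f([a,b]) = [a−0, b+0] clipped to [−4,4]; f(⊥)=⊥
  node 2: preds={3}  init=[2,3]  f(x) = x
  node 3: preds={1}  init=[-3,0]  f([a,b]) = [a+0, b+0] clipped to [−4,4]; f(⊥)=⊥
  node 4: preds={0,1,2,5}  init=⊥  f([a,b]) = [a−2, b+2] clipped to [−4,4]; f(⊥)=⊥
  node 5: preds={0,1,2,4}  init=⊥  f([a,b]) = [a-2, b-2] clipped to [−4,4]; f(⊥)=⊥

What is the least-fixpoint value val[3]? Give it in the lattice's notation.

[-4,4]

Iteration log — 15 steps:
  step 1. node 0  ⊔preds=⊥  new=[2,3]  stable
  step 2. node 1  ⊔preds=[2,3]  new=[2,3]  old=⊥  +wl: 
  step 3. node 2  ⊔preds=[-3,0]  new=[-3,3]  old=[2,3]  +wl: 1
  step 4. node 3  ⊔preds=[2,3]  new=[-3,3]  old=[-3,0]  +wl: 2
  step 5. node 4  ⊔preds=[-3,3]  new=[-4,4]  old=⊥  +wl: 
  step 6. node 5  ⊔preds=[-4,4]  new=[-4,2]  old=⊥  +wl: 4
  step 7. node 1  ⊔preds=[-4,4]  new=[-4,4]  old=[2,3]  +wl: 3,5
  step 8. node 2  ⊔preds=[-3,3]  new=[-3,3]  stable
  step 9. node 4  ⊔preds=[-4,4]  new=[-4,4]  stable
  step 10. node 3  ⊔preds=[-4,4]  new=[-4,4]  old=[-3,3]  +wl: 2
  step 11. node 5  ⊔preds=[-4,4]  new=[-4,2]  stable
  step 12. node 2  ⊔preds=[-4,4]  new=[-4,4]  old=[-3,3]  +wl: 1,4,5
  step 13. node 1  ⊔preds=[-4,4]  new=[-4,4]  stable
  step 14. node 4  ⊔preds=[-4,4]  new=[-4,4]  stable
  step 15. node 5  ⊔preds=[-4,4]  new=[-4,2]  stable

Least fixpoint reached:
  node 0: [2,3]
  node 1: [-4,4]
  node 2: [-4,4]
  node 3: [-4,4]
  node 4: [-4,4]
  node 5: [-4,2]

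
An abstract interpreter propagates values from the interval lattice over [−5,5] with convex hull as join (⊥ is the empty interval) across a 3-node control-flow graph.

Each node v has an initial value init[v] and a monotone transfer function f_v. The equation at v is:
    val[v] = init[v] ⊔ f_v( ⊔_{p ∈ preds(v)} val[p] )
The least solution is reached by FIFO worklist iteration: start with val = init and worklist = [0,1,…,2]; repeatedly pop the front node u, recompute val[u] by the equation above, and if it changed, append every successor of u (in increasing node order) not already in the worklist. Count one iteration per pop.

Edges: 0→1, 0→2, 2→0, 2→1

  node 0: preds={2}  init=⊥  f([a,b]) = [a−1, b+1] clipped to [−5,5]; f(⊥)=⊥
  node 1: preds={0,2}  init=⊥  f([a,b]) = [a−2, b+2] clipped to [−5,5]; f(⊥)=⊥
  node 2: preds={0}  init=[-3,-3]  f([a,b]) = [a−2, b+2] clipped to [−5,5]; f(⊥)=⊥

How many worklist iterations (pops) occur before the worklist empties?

Trace (12 dequeues):
  [1] u=0 | in [-3,-3] | out [-4,-2] | prev ⊥ | push {}
  [2] u=1 | in [-4,-2] | out [-5,0] | prev ⊥ | push {}
  [3] u=2 | in [-4,-2] | out [-5,0] | prev [-3,-3] | push {0,1}
  [4] u=0 | in [-5,0] | out [-5,1] | prev [-4,-2] | push {2}
  [5] u=1 | in [-5,1] | out [-5,3] | prev [-5,0] | push {}
  [6] u=2 | in [-5,1] | out [-5,3] | prev [-5,0] | push {0,1}
  [7] u=0 | in [-5,3] | out [-5,4] | prev [-5,1] | push {2}
  [8] u=1 | in [-5,4] | out [-5,5] | prev [-5,3] | push {}
  [9] u=2 | in [-5,4] | out [-5,5] | prev [-5,3] | push {0,1}
  [10] u=0 | in [-5,5] | out [-5,5] | prev [-5,4] | push {2}
  [11] u=1 | in [-5,5] | out [-5,5] | ==
  [12] u=2 | in [-5,5] | out [-5,5] | ==

Converged values:
  [0] [-5,5]
  [1] [-5,5]
  [2] [-5,5]

12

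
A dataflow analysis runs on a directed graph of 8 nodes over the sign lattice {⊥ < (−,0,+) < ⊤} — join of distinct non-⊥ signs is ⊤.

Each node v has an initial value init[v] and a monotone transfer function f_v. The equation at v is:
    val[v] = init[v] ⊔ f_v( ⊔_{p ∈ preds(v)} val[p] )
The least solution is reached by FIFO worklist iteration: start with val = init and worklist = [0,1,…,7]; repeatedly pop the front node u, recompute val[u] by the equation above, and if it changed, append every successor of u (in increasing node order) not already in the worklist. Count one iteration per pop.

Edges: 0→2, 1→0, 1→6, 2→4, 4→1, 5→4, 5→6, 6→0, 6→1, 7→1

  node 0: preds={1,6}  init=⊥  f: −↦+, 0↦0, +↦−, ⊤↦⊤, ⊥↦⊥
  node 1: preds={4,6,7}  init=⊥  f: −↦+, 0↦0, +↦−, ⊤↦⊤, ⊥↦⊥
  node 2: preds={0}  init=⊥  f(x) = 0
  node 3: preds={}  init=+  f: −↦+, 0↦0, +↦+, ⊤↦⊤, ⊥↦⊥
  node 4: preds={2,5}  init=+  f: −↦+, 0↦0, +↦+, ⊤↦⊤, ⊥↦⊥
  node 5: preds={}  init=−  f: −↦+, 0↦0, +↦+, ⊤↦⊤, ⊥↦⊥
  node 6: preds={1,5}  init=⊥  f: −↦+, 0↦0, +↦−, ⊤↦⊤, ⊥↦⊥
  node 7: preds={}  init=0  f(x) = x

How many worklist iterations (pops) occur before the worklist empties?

11

Trace (11 dequeues):
  [1] u=0 | in ⊥ | out ⊥ | ==
  [2] u=1 | in ⊤ | out ⊤ | prev ⊥ | push {0}
  [3] u=2 | in ⊥ | out 0 | prev ⊥ | push {}
  [4] u=3 | in ⊥ | out + | ==
  [5] u=4 | in ⊤ | out ⊤ | prev + | push {1}
  [6] u=5 | in ⊥ | out − | ==
  [7] u=6 | in ⊤ | out ⊤ | prev ⊥ | push {}
  [8] u=7 | in ⊥ | out 0 | ==
  [9] u=0 | in ⊤ | out ⊤ | prev ⊥ | push {2}
  [10] u=1 | in ⊤ | out ⊤ | ==
  [11] u=2 | in ⊤ | out 0 | ==

Converged values:
  [0] ⊤
  [1] ⊤
  [2] 0
  [3] +
  [4] ⊤
  [5] −
  [6] ⊤
  [7] 0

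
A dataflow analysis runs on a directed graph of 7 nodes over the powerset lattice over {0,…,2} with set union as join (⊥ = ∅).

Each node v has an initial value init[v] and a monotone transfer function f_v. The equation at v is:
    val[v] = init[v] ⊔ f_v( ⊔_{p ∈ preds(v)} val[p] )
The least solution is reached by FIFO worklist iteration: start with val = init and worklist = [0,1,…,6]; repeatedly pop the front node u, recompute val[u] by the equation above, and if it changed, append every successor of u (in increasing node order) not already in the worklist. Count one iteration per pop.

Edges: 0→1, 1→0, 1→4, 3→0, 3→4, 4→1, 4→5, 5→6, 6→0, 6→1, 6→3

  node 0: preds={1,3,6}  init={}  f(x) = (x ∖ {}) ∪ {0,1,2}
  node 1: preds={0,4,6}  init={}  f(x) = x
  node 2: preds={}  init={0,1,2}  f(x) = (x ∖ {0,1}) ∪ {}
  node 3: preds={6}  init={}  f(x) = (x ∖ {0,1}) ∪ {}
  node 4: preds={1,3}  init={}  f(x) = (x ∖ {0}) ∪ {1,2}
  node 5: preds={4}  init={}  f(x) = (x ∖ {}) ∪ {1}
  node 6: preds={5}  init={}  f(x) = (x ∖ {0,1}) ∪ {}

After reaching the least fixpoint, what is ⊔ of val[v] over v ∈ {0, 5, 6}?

Worklist (12 pops):
  #1 pop 0: in={} → {0,1,2} (was {}); enqueue []
  #2 pop 1: in={0,1,2} → {0,1,2} (was {}); enqueue [0]
  #3 pop 2: in={} → {0,1,2} (no change)
  #4 pop 3: in={} → {} (no change)
  #5 pop 4: in={0,1,2} → {1,2} (was {}); enqueue [1]
  #6 pop 5: in={1,2} → {1,2} (was {}); enqueue []
  #7 pop 6: in={1,2} → {2} (was {}); enqueue [3]
  #8 pop 0: in={0,1,2} → {0,1,2} (no change)
  #9 pop 1: in={0,1,2} → {0,1,2} (no change)
  #10 pop 3: in={2} → {2} (was {}); enqueue [0,4]
  #11 pop 0: in={0,1,2} → {0,1,2} (no change)
  #12 pop 4: in={0,1,2} → {1,2} (no change)

Fixpoint:
  val[0] = {0,1,2}
  val[1] = {0,1,2}
  val[2] = {0,1,2}
  val[3] = {2}
  val[4] = {1,2}
  val[5] = {1,2}
  val[6] = {2}

{0,1,2}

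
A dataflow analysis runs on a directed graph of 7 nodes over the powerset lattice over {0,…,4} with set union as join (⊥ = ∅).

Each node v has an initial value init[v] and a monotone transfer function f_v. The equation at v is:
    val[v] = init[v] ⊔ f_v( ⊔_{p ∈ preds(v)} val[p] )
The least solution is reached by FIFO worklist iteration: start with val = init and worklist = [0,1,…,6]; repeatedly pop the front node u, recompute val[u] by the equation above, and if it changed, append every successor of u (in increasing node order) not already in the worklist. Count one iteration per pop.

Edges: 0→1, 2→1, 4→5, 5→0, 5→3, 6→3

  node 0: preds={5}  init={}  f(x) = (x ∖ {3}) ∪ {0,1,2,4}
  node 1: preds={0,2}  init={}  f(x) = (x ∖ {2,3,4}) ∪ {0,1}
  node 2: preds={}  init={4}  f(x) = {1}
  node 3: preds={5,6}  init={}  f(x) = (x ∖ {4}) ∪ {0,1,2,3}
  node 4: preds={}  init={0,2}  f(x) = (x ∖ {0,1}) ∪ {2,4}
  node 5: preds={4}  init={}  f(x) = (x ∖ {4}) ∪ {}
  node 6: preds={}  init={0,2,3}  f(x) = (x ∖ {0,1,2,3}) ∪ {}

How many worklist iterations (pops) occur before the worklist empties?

10

Trace (10 dequeues):
  [1] u=0 | in {} | out {0,1,2,4} | prev {} | push {}
  [2] u=1 | in {0,1,2,4} | out {0,1} | prev {} | push {}
  [3] u=2 | in {} | out {1,4} | prev {4} | push {1}
  [4] u=3 | in {0,2,3} | out {0,1,2,3} | prev {} | push {}
  [5] u=4 | in {} | out {0,2,4} | prev {0,2} | push {}
  [6] u=5 | in {0,2,4} | out {0,2} | prev {} | push {0,3}
  [7] u=6 | in {} | out {0,2,3} | ==
  [8] u=1 | in {0,1,2,4} | out {0,1} | ==
  [9] u=0 | in {0,2} | out {0,1,2,4} | ==
  [10] u=3 | in {0,2,3} | out {0,1,2,3} | ==

Converged values:
  [0] {0,1,2,4}
  [1] {0,1}
  [2] {1,4}
  [3] {0,1,2,3}
  [4] {0,2,4}
  [5] {0,2}
  [6] {0,2,3}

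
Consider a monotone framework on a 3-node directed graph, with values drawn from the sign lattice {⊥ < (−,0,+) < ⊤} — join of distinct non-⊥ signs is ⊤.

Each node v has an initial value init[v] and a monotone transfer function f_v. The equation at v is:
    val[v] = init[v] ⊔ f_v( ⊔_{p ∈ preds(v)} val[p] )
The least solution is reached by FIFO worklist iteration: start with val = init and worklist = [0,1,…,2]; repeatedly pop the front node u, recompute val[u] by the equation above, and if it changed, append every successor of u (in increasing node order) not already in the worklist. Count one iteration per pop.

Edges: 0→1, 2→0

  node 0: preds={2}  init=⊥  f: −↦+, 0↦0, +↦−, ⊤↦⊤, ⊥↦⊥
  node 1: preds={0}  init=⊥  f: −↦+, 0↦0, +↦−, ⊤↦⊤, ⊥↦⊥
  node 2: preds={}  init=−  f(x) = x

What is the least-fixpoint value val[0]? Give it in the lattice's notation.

+

Trace (3 dequeues):
  [1] u=0 | in − | out + | prev ⊥ | push {}
  [2] u=1 | in + | out − | prev ⊥ | push {}
  [3] u=2 | in ⊥ | out − | ==

Converged values:
  [0] +
  [1] −
  [2] −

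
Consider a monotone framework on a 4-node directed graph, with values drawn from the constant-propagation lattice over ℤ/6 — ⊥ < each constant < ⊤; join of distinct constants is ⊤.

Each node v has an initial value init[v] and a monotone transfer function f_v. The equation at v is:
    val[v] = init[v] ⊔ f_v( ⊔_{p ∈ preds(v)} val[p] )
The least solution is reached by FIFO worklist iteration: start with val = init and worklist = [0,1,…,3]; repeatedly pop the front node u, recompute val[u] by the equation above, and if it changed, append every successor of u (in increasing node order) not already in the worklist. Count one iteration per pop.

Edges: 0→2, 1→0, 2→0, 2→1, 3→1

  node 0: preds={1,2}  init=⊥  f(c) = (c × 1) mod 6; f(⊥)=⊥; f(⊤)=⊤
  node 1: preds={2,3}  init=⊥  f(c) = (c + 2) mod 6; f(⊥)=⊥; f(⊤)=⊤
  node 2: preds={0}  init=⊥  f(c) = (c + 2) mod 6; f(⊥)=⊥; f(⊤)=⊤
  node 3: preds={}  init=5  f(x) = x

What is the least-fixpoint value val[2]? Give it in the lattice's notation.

Worklist (11 pops):
  #1 pop 0: in=⊥ → ⊥ (no change)
  #2 pop 1: in=5 → 1 (was ⊥); enqueue [0]
  #3 pop 2: in=⊥ → ⊥ (no change)
  #4 pop 3: in=⊥ → 5 (no change)
  #5 pop 0: in=1 → 1 (was ⊥); enqueue [2]
  #6 pop 2: in=1 → 3 (was ⊥); enqueue [0,1]
  #7 pop 0: in=⊤ → ⊤ (was 1); enqueue [2]
  #8 pop 1: in=⊤ → ⊤ (was 1); enqueue [0]
  #9 pop 2: in=⊤ → ⊤ (was 3); enqueue [1]
  #10 pop 0: in=⊤ → ⊤ (no change)
  #11 pop 1: in=⊤ → ⊤ (no change)

Fixpoint:
  val[0] = ⊤
  val[1] = ⊤
  val[2] = ⊤
  val[3] = 5

⊤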